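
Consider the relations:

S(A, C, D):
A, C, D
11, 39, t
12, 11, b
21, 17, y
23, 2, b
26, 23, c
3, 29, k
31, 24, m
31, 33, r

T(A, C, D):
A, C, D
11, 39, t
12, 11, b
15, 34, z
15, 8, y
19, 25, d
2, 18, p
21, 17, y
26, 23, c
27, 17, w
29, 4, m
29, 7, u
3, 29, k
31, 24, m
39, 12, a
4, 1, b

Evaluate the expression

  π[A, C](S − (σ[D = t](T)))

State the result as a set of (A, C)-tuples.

Selection D = t: {(11, 39, t)}
Set difference of the two operands is {(12, 11, b), (21, 17, y), (23, 2, b), (26, 23, c), (3, 29, k), (31, 24, m), (31, 33, r)}.
Projecting to A, C: {(12, 11), (21, 17), (23, 2), (26, 23), (3, 29), (31, 24), (31, 33)}

{(12, 11), (21, 17), (23, 2), (26, 23), (3, 29), (31, 24), (31, 33)}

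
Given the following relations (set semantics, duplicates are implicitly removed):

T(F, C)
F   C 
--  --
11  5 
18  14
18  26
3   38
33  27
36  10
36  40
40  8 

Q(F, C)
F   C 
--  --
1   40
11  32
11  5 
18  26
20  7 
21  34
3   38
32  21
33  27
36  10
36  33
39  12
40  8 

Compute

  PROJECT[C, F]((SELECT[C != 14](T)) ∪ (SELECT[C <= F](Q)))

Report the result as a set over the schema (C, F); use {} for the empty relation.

σ[C != 14]: keep tuples satisfying C != 14 → {(11, 5), (18, 26), (3, 38), (33, 27), (36, 10), (36, 40), (40, 8)}
σ[C <= F]: keep tuples satisfying C <= F → {(11, 5), (20, 7), (32, 21), (33, 27), (36, 10), (36, 33), (39, 12), (40, 8)}
Union: {(11, 5), (18, 26), (3, 38), (33, 27), (36, 10), (36, 40), (40, 8)} with {(11, 5), (20, 7), (32, 21), (33, 27), (36, 10), (36, 33), (39, 12), (40, 8)} → {(11, 5), (18, 26), (20, 7), (3, 38), (32, 21), (33, 27), (36, 10), (36, 33), (36, 40), (39, 12), (40, 8)}
Projecting to C, F: {(10, 36), (12, 39), (21, 32), (26, 18), (27, 33), (33, 36), (38, 3), (40, 36), (5, 11), (7, 20), (8, 40)}

{(10, 36), (12, 39), (21, 32), (26, 18), (27, 33), (33, 36), (38, 3), (40, 36), (5, 11), (7, 20), (8, 40)}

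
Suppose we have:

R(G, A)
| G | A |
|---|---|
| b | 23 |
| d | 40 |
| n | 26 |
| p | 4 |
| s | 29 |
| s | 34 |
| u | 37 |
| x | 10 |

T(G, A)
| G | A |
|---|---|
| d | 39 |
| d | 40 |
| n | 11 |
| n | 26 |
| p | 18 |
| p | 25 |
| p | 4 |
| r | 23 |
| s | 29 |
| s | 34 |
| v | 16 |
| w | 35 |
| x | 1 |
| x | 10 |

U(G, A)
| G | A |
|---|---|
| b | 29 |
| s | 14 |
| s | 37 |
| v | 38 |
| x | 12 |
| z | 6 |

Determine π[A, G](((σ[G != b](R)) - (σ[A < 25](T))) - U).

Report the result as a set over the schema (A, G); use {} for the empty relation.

Filtering on G != b leaves {(d, 40), (n, 26), (p, 4), (s, 29), (s, 34), (u, 37), (x, 10)}.
Filtering on A < 25 leaves {(n, 11), (p, 18), (p, 4), (r, 23), (v, 16), (x, 1), (x, 10)}.
Set difference of the two operands is {(d, 40), (n, 26), (s, 29), (s, 34), (u, 37)}.
Set difference of the two operands is {(d, 40), (n, 26), (s, 29), (s, 34), (u, 37)}.
Projecting to A, G: {(26, n), (29, s), (34, s), (37, u), (40, d)}

{(26, n), (29, s), (34, s), (37, u), (40, d)}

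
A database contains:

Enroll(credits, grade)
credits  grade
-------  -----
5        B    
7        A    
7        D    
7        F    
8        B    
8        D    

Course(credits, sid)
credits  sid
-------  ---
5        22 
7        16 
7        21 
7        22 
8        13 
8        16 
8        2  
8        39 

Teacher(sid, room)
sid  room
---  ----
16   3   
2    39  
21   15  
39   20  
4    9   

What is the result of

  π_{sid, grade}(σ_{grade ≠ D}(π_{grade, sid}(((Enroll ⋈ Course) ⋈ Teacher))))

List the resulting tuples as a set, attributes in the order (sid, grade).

{(16, A), (16, B), (16, F), (2, B), (21, A), (21, F), (39, B)}

Enroll ⋈ Course (natural join on credits): {(5, B, 22), (7, A, 16), (7, A, 21), (7, A, 22), (7, D, 16), (7, D, 21), (7, D, 22), (7, F, 16), (7, F, 21), (7, F, 22), (8, B, 13), (8, B, 16), (8, B, 2), (8, B, 39), (8, D, 13), (8, D, 16), (8, D, 2), (8, D, 39)}
(Enroll ⋈ Course) ⋈ Teacher (natural join on sid): {(7, A, 16, 3), (7, A, 21, 15), (7, D, 16, 3), (7, D, 21, 15), (7, F, 16, 3), (7, F, 21, 15), (8, B, 16, 3), (8, B, 2, 39), (8, B, 39, 20), (8, D, 16, 3), (8, D, 2, 39), (8, D, 39, 20)}
Projecting to grade, sid (1 duplicate(s) eliminated): {(A, 16), (A, 21), (B, 16), (B, 2), (B, 39), (D, 16), (D, 2), (D, 21), (D, 39), (F, 16), (F, 21)}
Apply σ_{grade ≠ D}; surviving tuples: {(A, 16), (A, 21), (B, 16), (B, 2), (B, 39), (F, 16), (F, 21)}
Projecting to sid, grade: {(16, A), (16, B), (16, F), (2, B), (21, A), (21, F), (39, B)}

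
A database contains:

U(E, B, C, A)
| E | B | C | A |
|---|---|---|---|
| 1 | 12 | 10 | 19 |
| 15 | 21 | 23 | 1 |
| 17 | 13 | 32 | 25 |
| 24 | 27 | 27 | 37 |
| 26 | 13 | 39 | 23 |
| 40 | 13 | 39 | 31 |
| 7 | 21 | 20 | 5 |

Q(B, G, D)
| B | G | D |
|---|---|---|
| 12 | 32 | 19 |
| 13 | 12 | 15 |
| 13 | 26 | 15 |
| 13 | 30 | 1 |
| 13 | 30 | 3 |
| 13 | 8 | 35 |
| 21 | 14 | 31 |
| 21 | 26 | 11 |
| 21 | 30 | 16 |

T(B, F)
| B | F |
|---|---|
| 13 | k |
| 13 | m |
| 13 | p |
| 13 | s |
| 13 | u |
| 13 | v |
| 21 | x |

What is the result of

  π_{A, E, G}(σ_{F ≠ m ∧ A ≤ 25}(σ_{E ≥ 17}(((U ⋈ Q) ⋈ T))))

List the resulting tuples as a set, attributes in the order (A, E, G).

{(23, 26, 12), (23, 26, 26), (23, 26, 30), (23, 26, 8), (25, 17, 12), (25, 17, 26), (25, 17, 30), (25, 17, 8)}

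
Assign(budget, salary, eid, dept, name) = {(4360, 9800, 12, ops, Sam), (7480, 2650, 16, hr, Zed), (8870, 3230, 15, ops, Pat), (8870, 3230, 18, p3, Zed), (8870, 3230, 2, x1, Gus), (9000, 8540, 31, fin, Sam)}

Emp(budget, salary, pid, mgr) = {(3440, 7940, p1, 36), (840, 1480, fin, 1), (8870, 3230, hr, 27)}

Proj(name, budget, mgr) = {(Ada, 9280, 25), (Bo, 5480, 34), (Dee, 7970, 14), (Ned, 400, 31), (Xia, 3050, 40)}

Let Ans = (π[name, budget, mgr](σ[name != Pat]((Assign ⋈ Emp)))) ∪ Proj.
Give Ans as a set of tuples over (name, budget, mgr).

{(Ada, 9280, 25), (Bo, 5480, 34), (Dee, 7970, 14), (Gus, 8870, 27), (Ned, 400, 31), (Xia, 3050, 40), (Zed, 8870, 27)}

Assign ⋈ Emp (natural join on budget, salary): {(8870, 3230, 15, ops, Pat, hr, 27), (8870, 3230, 18, p3, Zed, hr, 27), (8870, 3230, 2, x1, Gus, hr, 27)}
Selection name != Pat: {(8870, 3230, 18, p3, Zed, hr, 27), (8870, 3230, 2, x1, Gus, hr, 27)}
π_{name, budget, mgr} gives {(Gus, 8870, 27), (Zed, 8870, 27)}.
Set union of the two operands is {(Ada, 9280, 25), (Bo, 5480, 34), (Dee, 7970, 14), (Gus, 8870, 27), (Ned, 400, 31), (Xia, 3050, 40), (Zed, 8870, 27)}.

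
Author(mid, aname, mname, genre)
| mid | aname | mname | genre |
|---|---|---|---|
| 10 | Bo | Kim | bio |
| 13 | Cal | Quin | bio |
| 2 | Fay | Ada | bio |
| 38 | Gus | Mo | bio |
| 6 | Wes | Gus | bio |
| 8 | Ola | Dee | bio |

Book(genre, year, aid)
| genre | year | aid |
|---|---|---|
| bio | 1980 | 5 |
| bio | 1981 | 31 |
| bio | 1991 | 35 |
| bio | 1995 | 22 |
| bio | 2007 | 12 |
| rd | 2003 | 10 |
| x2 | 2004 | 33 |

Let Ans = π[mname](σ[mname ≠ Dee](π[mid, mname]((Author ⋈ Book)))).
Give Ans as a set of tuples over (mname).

{Ada, Gus, Kim, Mo, Quin}

Author ⋈ Book (natural join on genre): {(10, Bo, Kim, bio, 1980, 5), (10, Bo, Kim, bio, 1981, 31), (10, Bo, Kim, bio, 1991, 35), (10, Bo, Kim, bio, 1995, 22), (10, Bo, Kim, bio, 2007, 12), (13, Cal, Quin, bio, 1980, 5), (13, Cal, Quin, bio, 1981, 31), (13, Cal, Quin, bio, 1991, 35), (13, Cal, Quin, bio, 1995, 22), (13, Cal, Quin, bio, 2007, 12), (2, Fay, Ada, bio, 1980, 5), (2, Fay, Ada, bio, 1981, 31), (2, Fay, Ada, bio, 1991, 35), (2, Fay, Ada, bio, 1995, 22), (2, Fay, Ada, bio, 2007, 12), (38, Gus, Mo, bio, 1980, 5), (38, Gus, Mo, bio, 1981, 31), (38, Gus, Mo, bio, 1991, 35), (38, Gus, Mo, bio, 1995, 22), (38, Gus, Mo, bio, 2007, 12), (6, Wes, Gus, bio, 1980, 5), (6, Wes, Gus, bio, 1981, 31), (6, Wes, Gus, bio, 1991, 35), (6, Wes, Gus, bio, 1995, 22), (6, Wes, Gus, bio, 2007, 12), (8, Ola, Dee, bio, 1980, 5), (8, Ola, Dee, bio, 1981, 31), (8, Ola, Dee, bio, 1991, 35), (8, Ola, Dee, bio, 1995, 22), (8, Ola, Dee, bio, 2007, 12)}
π[mid, mname]: project onto (mid, mname) (24 duplicate(s) eliminated) → {(10, Kim), (13, Quin), (2, Ada), (38, Mo), (6, Gus), (8, Dee)}
Apply σ_{mname ≠ Dee}; surviving tuples: {(10, Kim), (13, Quin), (2, Ada), (38, Mo), (6, Gus)}
π[mname]: project onto (mname) → {Ada, Gus, Kim, Mo, Quin}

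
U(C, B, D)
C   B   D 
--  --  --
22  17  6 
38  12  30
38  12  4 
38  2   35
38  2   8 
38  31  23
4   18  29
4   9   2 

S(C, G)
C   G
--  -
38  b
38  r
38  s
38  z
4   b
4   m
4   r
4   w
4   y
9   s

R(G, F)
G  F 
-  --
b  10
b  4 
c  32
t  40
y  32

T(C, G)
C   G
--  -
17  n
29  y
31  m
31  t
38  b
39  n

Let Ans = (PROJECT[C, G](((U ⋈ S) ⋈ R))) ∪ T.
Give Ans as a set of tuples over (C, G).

Joining U and S on C yields {(38, 12, 30, b), (38, 12, 30, r), (38, 12, 30, s), (38, 12, 30, z), (38, 12, 4, b), (38, 12, 4, r), (38, 12, 4, s), (38, 12, 4, z), (38, 2, 35, b), (38, 2, 35, r), (38, 2, 35, s), (38, 2, 35, z), (38, 2, 8, b), (38, 2, 8, r), (38, 2, 8, s), (38, 2, 8, z), (38, 31, 23, b), (38, 31, 23, r), (38, 31, 23, s), (38, 31, 23, z), (4, 18, 29, b), (4, 18, 29, m), (4, 18, 29, r), (4, 18, 29, w), (4, 18, 29, y), (4, 9, 2, b), (4, 9, 2, m), (4, 9, 2, r), (4, 9, 2, w), (4, 9, 2, y)}.
Joining (U ⋈ S) and R on G yields {(38, 12, 30, b, 10), (38, 12, 30, b, 4), (38, 12, 4, b, 10), (38, 12, 4, b, 4), (38, 2, 35, b, 10), (38, 2, 35, b, 4), (38, 2, 8, b, 10), (38, 2, 8, b, 4), (38, 31, 23, b, 10), (38, 31, 23, b, 4), (4, 18, 29, b, 10), (4, 18, 29, b, 4), (4, 18, 29, y, 32), (4, 9, 2, b, 10), (4, 9, 2, b, 4), (4, 9, 2, y, 32)}.
Projecting to C, G (13 duplicate(s) eliminated): {(38, b), (4, b), (4, y)}
Union: {(38, b), (4, b), (4, y)} with {(17, n), (29, y), (31, m), (31, t), (38, b), (39, n)} → {(17, n), (29, y), (31, m), (31, t), (38, b), (39, n), (4, b), (4, y)}

{(17, n), (29, y), (31, m), (31, t), (38, b), (39, n), (4, b), (4, y)}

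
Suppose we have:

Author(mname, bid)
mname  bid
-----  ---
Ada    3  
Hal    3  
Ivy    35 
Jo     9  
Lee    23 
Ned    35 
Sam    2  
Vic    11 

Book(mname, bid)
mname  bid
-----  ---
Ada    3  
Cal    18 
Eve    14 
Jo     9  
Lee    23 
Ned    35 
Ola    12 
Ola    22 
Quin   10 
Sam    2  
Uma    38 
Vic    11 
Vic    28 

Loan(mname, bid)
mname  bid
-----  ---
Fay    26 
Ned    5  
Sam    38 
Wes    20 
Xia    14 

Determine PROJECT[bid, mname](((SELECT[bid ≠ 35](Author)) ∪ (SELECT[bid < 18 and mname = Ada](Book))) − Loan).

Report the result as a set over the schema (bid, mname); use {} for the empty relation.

Filtering on bid ≠ 35 leaves {(Ada, 3), (Hal, 3), (Jo, 9), (Lee, 23), (Sam, 2), (Vic, 11)}.
Filtering on bid < 18 and mname = Ada leaves {(Ada, 3)}.
Taking the union: {(Ada, 3), (Hal, 3), (Jo, 9), (Lee, 23), (Sam, 2), (Vic, 11)}
Taking the difference: {(Ada, 3), (Hal, 3), (Jo, 9), (Lee, 23), (Sam, 2), (Vic, 11)}
Keep only column(s) bid, mname: {(11, Vic), (2, Sam), (23, Lee), (3, Ada), (3, Hal), (9, Jo)}

{(11, Vic), (2, Sam), (23, Lee), (3, Ada), (3, Hal), (9, Jo)}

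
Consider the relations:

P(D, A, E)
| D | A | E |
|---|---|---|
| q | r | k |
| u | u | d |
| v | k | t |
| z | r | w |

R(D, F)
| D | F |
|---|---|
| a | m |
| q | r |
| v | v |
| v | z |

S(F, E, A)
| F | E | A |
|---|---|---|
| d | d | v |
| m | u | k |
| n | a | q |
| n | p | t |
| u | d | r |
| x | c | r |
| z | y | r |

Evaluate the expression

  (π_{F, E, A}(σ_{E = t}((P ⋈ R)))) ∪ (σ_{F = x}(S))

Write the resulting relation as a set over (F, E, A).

Natural join on D: {(q, r, k, r), (v, k, t, v), (v, k, t, z)}
Selection E = t: {(v, k, t, v), (v, k, t, z)}
π_{F, E, A} gives {(v, t, k), (z, t, k)}.
Selection F = x: {(x, c, r)}
Taking the union: {(v, t, k), (x, c, r), (z, t, k)}

{(v, t, k), (x, c, r), (z, t, k)}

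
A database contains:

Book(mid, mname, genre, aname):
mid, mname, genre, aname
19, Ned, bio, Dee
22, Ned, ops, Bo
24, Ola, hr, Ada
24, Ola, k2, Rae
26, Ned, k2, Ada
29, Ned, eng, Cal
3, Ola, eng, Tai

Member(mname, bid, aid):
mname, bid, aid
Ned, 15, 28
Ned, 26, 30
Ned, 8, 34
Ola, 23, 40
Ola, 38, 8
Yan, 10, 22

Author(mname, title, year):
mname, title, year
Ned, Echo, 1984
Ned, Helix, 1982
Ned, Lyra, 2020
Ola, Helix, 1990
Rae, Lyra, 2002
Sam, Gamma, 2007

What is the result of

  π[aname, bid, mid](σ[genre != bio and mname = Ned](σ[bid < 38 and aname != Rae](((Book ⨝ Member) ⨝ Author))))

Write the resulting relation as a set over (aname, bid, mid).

{(Ada, 15, 26), (Ada, 26, 26), (Ada, 8, 26), (Bo, 15, 22), (Bo, 26, 22), (Bo, 8, 22), (Cal, 15, 29), (Cal, 26, 29), (Cal, 8, 29)}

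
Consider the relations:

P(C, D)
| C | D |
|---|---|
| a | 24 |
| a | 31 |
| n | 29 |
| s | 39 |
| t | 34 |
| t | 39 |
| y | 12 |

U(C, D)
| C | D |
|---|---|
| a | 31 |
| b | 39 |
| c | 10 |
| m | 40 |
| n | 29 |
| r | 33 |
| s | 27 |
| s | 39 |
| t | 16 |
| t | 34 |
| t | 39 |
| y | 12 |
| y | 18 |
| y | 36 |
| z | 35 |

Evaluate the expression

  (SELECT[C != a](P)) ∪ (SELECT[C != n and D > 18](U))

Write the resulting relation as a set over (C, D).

{(a, 31), (b, 39), (m, 40), (n, 29), (r, 33), (s, 27), (s, 39), (t, 34), (t, 39), (y, 12), (y, 36), (z, 35)}

Selection C != a: {(n, 29), (s, 39), (t, 34), (t, 39), (y, 12)}
Selection C != n and D > 18: {(a, 31), (b, 39), (m, 40), (r, 33), (s, 27), (s, 39), (t, 34), (t, 39), (y, 36), (z, 35)}
Union: {(n, 29), (s, 39), (t, 34), (t, 39), (y, 12)} with {(a, 31), (b, 39), (m, 40), (r, 33), (s, 27), (s, 39), (t, 34), (t, 39), (y, 36), (z, 35)} → {(a, 31), (b, 39), (m, 40), (n, 29), (r, 33), (s, 27), (s, 39), (t, 34), (t, 39), (y, 12), (y, 36), (z, 35)}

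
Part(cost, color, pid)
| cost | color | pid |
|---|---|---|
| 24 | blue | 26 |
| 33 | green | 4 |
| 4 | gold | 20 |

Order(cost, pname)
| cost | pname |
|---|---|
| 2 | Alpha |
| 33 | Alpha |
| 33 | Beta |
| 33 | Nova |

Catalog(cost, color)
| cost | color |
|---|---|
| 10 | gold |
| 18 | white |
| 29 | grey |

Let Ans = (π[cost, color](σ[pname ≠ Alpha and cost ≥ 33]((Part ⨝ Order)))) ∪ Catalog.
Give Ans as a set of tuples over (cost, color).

{(10, gold), (18, white), (29, grey), (33, green)}

Part ⋈ Order (natural join on cost): {(33, green, 4, Alpha), (33, green, 4, Beta), (33, green, 4, Nova)}
Filtering on pname ≠ Alpha and cost ≥ 33 leaves {(33, green, 4, Beta), (33, green, 4, Nova)}.
Keep only column(s) cost, color (1 duplicate(s) eliminated): {(33, green)}
Union: {(33, green)} with {(10, gold), (18, white), (29, grey)} → {(10, gold), (18, white), (29, grey), (33, green)}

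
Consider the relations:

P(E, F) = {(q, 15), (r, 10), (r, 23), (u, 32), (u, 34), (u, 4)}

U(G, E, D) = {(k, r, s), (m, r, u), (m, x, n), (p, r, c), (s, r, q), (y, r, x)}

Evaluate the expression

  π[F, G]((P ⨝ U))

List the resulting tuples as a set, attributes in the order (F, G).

{(10, k), (10, m), (10, p), (10, s), (10, y), (23, k), (23, m), (23, p), (23, s), (23, y)}

Joining P and U on E yields {(r, 10, k, s), (r, 10, m, u), (r, 10, p, c), (r, 10, s, q), (r, 10, y, x), (r, 23, k, s), (r, 23, m, u), (r, 23, p, c), (r, 23, s, q), (r, 23, y, x)}.
π_{F, G} gives {(10, k), (10, m), (10, p), (10, s), (10, y), (23, k), (23, m), (23, p), (23, s), (23, y)}.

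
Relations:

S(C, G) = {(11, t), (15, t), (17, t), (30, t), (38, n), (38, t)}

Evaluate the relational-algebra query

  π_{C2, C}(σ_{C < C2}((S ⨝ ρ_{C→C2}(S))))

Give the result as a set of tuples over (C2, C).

{(15, 11), (17, 11), (17, 15), (30, 11), (30, 15), (30, 17), (38, 11), (38, 15), (38, 17), (38, 30)}

ρ[C→C2]: schema becomes (C2, G); tuples unchanged.
Natural join on G: {(11, t, 11), (11, t, 15), (11, t, 17), (11, t, 30), (11, t, 38), (15, t, 11), (15, t, 15), (15, t, 17), (15, t, 30), (15, t, 38), (17, t, 11), (17, t, 15), (17, t, 17), (17, t, 30), (17, t, 38), (30, t, 11), (30, t, 15), (30, t, 17), (30, t, 30), (30, t, 38), (38, n, 38), (38, t, 11), (38, t, 15), (38, t, 17), (38, t, 30), (38, t, 38)}
σ[C < C2]: keep tuples satisfying C < C2 → {(11, t, 15), (11, t, 17), (11, t, 30), (11, t, 38), (15, t, 17), (15, t, 30), (15, t, 38), (17, t, 30), (17, t, 38), (30, t, 38)}
Keep only column(s) C2, C: {(15, 11), (17, 11), (17, 15), (30, 11), (30, 15), (30, 17), (38, 11), (38, 15), (38, 17), (38, 30)}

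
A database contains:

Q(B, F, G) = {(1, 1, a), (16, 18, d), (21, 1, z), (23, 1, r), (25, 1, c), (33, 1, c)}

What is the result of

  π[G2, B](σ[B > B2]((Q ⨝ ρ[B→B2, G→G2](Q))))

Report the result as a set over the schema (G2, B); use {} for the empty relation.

ρ[B→B2, G→G2]: schema becomes (B2, F, G2); tuples unchanged.
Q ⋈ ρ[B→B2, G→G2](Q) (natural join on F): {(1, 1, a, 1, a), (1, 1, a, 21, z), (1, 1, a, 23, r), (1, 1, a, 25, c), (1, 1, a, 33, c), (16, 18, d, 16, d), (21, 1, z, 1, a), (21, 1, z, 21, z), (21, 1, z, 23, r), (21, 1, z, 25, c), (21, 1, z, 33, c), (23, 1, r, 1, a), (23, 1, r, 21, z), (23, 1, r, 23, r), (23, 1, r, 25, c), (23, 1, r, 33, c), (25, 1, c, 1, a), (25, 1, c, 21, z), (25, 1, c, 23, r), (25, 1, c, 25, c), (25, 1, c, 33, c), (33, 1, c, 1, a), (33, 1, c, 21, z), (33, 1, c, 23, r), (33, 1, c, 25, c), (33, 1, c, 33, c)}
σ[B > B2]: keep tuples satisfying B > B2 → {(21, 1, z, 1, a), (23, 1, r, 1, a), (23, 1, r, 21, z), (25, 1, c, 1, a), (25, 1, c, 21, z), (25, 1, c, 23, r), (33, 1, c, 1, a), (33, 1, c, 21, z), (33, 1, c, 23, r), (33, 1, c, 25, c)}
π_{G2, B} gives {(a, 21), (a, 23), (a, 25), (a, 33), (c, 33), (r, 25), (r, 33), (z, 23), (z, 25), (z, 33)}.

{(a, 21), (a, 23), (a, 25), (a, 33), (c, 33), (r, 25), (r, 33), (z, 23), (z, 25), (z, 33)}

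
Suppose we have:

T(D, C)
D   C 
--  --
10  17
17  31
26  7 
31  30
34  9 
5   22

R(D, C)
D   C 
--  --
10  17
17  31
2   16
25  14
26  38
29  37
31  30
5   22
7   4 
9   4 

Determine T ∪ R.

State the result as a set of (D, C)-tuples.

{(10, 17), (17, 31), (2, 16), (25, 14), (26, 38), (26, 7), (29, 37), (31, 30), (34, 9), (5, 22), (7, 4), (9, 4)}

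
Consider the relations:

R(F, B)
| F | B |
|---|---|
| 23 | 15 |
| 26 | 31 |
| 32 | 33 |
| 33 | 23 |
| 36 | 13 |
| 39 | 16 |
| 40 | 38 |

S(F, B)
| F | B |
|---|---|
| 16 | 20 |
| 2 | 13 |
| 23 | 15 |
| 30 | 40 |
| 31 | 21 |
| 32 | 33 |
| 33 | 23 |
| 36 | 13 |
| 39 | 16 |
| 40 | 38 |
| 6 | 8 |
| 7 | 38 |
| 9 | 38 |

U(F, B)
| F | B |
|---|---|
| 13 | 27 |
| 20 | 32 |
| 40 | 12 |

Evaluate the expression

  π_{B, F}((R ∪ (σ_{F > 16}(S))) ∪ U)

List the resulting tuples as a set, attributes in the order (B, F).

σ[F > 16]: keep tuples satisfying F > 16 → {(23, 15), (30, 40), (31, 21), (32, 33), (33, 23), (36, 13), (39, 16), (40, 38)}
Taking the union: {(23, 15), (26, 31), (30, 40), (31, 21), (32, 33), (33, 23), (36, 13), (39, 16), (40, 38)}
Taking the union: {(13, 27), (20, 32), (23, 15), (26, 31), (30, 40), (31, 21), (32, 33), (33, 23), (36, 13), (39, 16), (40, 12), (40, 38)}
π_{B, F} gives {(12, 40), (13, 36), (15, 23), (16, 39), (21, 31), (23, 33), (27, 13), (31, 26), (32, 20), (33, 32), (38, 40), (40, 30)}.

{(12, 40), (13, 36), (15, 23), (16, 39), (21, 31), (23, 33), (27, 13), (31, 26), (32, 20), (33, 32), (38, 40), (40, 30)}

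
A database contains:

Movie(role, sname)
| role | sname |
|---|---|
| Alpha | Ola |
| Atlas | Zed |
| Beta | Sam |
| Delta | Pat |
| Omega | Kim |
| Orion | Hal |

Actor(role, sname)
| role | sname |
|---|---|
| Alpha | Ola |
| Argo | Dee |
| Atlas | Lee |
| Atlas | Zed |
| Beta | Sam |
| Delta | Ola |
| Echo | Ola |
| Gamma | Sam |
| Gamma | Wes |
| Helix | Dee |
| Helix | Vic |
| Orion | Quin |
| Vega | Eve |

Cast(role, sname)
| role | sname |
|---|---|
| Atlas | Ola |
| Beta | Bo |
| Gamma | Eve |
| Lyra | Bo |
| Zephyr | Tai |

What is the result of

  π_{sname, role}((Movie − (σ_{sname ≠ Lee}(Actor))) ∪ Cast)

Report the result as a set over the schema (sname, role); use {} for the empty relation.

{(Bo, Beta), (Bo, Lyra), (Eve, Gamma), (Hal, Orion), (Kim, Omega), (Ola, Atlas), (Pat, Delta), (Tai, Zephyr)}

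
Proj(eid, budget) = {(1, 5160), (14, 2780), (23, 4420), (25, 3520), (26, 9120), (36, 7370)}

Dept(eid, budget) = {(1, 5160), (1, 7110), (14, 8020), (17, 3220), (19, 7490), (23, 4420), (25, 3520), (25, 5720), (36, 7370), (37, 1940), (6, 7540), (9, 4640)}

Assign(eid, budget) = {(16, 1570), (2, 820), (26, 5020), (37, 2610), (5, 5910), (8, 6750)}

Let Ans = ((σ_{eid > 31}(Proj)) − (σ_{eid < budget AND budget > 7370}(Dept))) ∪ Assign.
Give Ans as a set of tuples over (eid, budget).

{(16, 1570), (2, 820), (26, 5020), (36, 7370), (37, 2610), (5, 5910), (8, 6750)}

Selection eid > 31: {(36, 7370)}
Selection eid < budget AND budget > 7370: {(14, 8020), (19, 7490), (6, 7540)}
Taking the difference: {(36, 7370)}
Taking the union: {(16, 1570), (2, 820), (26, 5020), (36, 7370), (37, 2610), (5, 5910), (8, 6750)}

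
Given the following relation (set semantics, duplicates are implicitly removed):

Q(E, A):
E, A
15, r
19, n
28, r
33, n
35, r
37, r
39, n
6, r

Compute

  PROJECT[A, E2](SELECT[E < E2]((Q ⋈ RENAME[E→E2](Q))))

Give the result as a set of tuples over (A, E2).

{(n, 33), (n, 39), (r, 15), (r, 28), (r, 35), (r, 37)}

ρ[E→E2]: schema becomes (E2, A); tuples unchanged.
Q ⋈ RENAME[E→E2](Q) (natural join on A): {(15, r, 15), (15, r, 28), (15, r, 35), (15, r, 37), (15, r, 6), (19, n, 19), (19, n, 33), (19, n, 39), (28, r, 15), (28, r, 28), (28, r, 35), (28, r, 37), (28, r, 6), (33, n, 19), (33, n, 33), (33, n, 39), (35, r, 15), (35, r, 28), (35, r, 35), (35, r, 37), (35, r, 6), (37, r, 15), (37, r, 28), (37, r, 35), (37, r, 37), (37, r, 6), (39, n, 19), (39, n, 33), (39, n, 39), (6, r, 15), (6, r, 28), (6, r, 35), (6, r, 37), (6, r, 6)}
Filtering on E < E2 leaves {(15, r, 28), (15, r, 35), (15, r, 37), (19, n, 33), (19, n, 39), (28, r, 35), (28, r, 37), (33, n, 39), (35, r, 37), (6, r, 15), (6, r, 28), (6, r, 35), (6, r, 37)}.
π[A, E2]: project onto (A, E2) (7 duplicate(s) eliminated) → {(n, 33), (n, 39), (r, 15), (r, 28), (r, 35), (r, 37)}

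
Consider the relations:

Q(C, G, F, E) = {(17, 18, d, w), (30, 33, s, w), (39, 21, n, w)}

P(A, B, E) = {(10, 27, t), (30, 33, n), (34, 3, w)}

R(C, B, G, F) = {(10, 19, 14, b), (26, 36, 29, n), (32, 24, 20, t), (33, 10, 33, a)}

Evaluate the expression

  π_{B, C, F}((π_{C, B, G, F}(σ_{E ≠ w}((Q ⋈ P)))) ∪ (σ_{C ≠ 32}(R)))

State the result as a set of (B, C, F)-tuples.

{(10, 33, a), (19, 10, b), (36, 26, n)}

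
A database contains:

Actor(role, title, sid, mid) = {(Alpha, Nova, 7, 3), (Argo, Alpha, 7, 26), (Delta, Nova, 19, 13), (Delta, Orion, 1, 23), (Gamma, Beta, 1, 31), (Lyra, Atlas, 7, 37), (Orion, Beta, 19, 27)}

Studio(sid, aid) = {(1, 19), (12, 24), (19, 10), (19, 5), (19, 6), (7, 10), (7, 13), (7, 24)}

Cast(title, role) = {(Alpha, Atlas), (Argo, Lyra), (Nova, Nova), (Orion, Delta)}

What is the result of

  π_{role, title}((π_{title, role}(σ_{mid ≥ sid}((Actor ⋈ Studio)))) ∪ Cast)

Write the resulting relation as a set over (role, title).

{(Argo, Alpha), (Atlas, Alpha), (Delta, Orion), (Gamma, Beta), (Lyra, Argo), (Lyra, Atlas), (Nova, Nova), (Orion, Beta)}

Joining Actor and Studio on sid yields {(Alpha, Nova, 7, 3, 10), (Alpha, Nova, 7, 3, 13), (Alpha, Nova, 7, 3, 24), (Argo, Alpha, 7, 26, 10), (Argo, Alpha, 7, 26, 13), (Argo, Alpha, 7, 26, 24), (Delta, Nova, 19, 13, 10), (Delta, Nova, 19, 13, 5), (Delta, Nova, 19, 13, 6), (Delta, Orion, 1, 23, 19), (Gamma, Beta, 1, 31, 19), (Lyra, Atlas, 7, 37, 10), (Lyra, Atlas, 7, 37, 13), (Lyra, Atlas, 7, 37, 24), (Orion, Beta, 19, 27, 10), (Orion, Beta, 19, 27, 5), (Orion, Beta, 19, 27, 6)}.
Filtering on mid ≥ sid leaves {(Argo, Alpha, 7, 26, 10), (Argo, Alpha, 7, 26, 13), (Argo, Alpha, 7, 26, 24), (Delta, Orion, 1, 23, 19), (Gamma, Beta, 1, 31, 19), (Lyra, Atlas, 7, 37, 10), (Lyra, Atlas, 7, 37, 13), (Lyra, Atlas, 7, 37, 24), (Orion, Beta, 19, 27, 10), (Orion, Beta, 19, 27, 5), (Orion, Beta, 19, 27, 6)}.
Keep only column(s) title, role (6 duplicate(s) eliminated): {(Alpha, Argo), (Atlas, Lyra), (Beta, Gamma), (Beta, Orion), (Orion, Delta)}
Union: {(Alpha, Argo), (Atlas, Lyra), (Beta, Gamma), (Beta, Orion), (Orion, Delta)} with {(Alpha, Atlas), (Argo, Lyra), (Nova, Nova), (Orion, Delta)} → {(Alpha, Argo), (Alpha, Atlas), (Argo, Lyra), (Atlas, Lyra), (Beta, Gamma), (Beta, Orion), (Nova, Nova), (Orion, Delta)}
Keep only column(s) role, title: {(Argo, Alpha), (Atlas, Alpha), (Delta, Orion), (Gamma, Beta), (Lyra, Argo), (Lyra, Atlas), (Nova, Nova), (Orion, Beta)}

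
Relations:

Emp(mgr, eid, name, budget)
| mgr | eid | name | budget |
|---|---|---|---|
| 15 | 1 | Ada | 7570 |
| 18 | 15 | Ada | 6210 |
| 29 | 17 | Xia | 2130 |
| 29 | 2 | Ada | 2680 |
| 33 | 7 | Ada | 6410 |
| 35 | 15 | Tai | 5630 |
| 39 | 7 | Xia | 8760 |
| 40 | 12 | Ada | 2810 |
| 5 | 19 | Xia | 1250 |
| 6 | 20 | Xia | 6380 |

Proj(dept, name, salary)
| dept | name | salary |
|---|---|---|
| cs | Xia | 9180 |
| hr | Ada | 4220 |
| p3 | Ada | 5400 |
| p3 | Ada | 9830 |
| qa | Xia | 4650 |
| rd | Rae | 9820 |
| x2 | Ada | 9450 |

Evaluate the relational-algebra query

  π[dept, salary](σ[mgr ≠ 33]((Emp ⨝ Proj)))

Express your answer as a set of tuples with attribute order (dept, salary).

Joining Emp and Proj on name yields {(15, 1, Ada, 7570, hr, 4220), (15, 1, Ada, 7570, p3, 5400), (15, 1, Ada, 7570, p3, 9830), (15, 1, Ada, 7570, x2, 9450), (18, 15, Ada, 6210, hr, 4220), (18, 15, Ada, 6210, p3, 5400), (18, 15, Ada, 6210, p3, 9830), (18, 15, Ada, 6210, x2, 9450), (29, 17, Xia, 2130, cs, 9180), (29, 17, Xia, 2130, qa, 4650), (29, 2, Ada, 2680, hr, 4220), (29, 2, Ada, 2680, p3, 5400), (29, 2, Ada, 2680, p3, 9830), (29, 2, Ada, 2680, x2, 9450), (33, 7, Ada, 6410, hr, 4220), (33, 7, Ada, 6410, p3, 5400), (33, 7, Ada, 6410, p3, 9830), (33, 7, Ada, 6410, x2, 9450), (39, 7, Xia, 8760, cs, 9180), (39, 7, Xia, 8760, qa, 4650), (40, 12, Ada, 2810, hr, 4220), (40, 12, Ada, 2810, p3, 5400), (40, 12, Ada, 2810, p3, 9830), (40, 12, Ada, 2810, x2, 9450), (5, 19, Xia, 1250, cs, 9180), (5, 19, Xia, 1250, qa, 4650), (6, 20, Xia, 6380, cs, 9180), (6, 20, Xia, 6380, qa, 4650)}.
Apply σ_{mgr ≠ 33}; surviving tuples: {(15, 1, Ada, 7570, hr, 4220), (15, 1, Ada, 7570, p3, 5400), (15, 1, Ada, 7570, p3, 9830), (15, 1, Ada, 7570, x2, 9450), (18, 15, Ada, 6210, hr, 4220), (18, 15, Ada, 6210, p3, 5400), (18, 15, Ada, 6210, p3, 9830), (18, 15, Ada, 6210, x2, 9450), (29, 17, Xia, 2130, cs, 9180), (29, 17, Xia, 2130, qa, 4650), (29, 2, Ada, 2680, hr, 4220), (29, 2, Ada, 2680, p3, 5400), (29, 2, Ada, 2680, p3, 9830), (29, 2, Ada, 2680, x2, 9450), (39, 7, Xia, 8760, cs, 9180), (39, 7, Xia, 8760, qa, 4650), (40, 12, Ada, 2810, hr, 4220), (40, 12, Ada, 2810, p3, 5400), (40, 12, Ada, 2810, p3, 9830), (40, 12, Ada, 2810, x2, 9450), (5, 19, Xia, 1250, cs, 9180), (5, 19, Xia, 1250, qa, 4650), (6, 20, Xia, 6380, cs, 9180), (6, 20, Xia, 6380, qa, 4650)}
Keep only column(s) dept, salary (18 duplicate(s) eliminated): {(cs, 9180), (hr, 4220), (p3, 5400), (p3, 9830), (qa, 4650), (x2, 9450)}

{(cs, 9180), (hr, 4220), (p3, 5400), (p3, 9830), (qa, 4650), (x2, 9450)}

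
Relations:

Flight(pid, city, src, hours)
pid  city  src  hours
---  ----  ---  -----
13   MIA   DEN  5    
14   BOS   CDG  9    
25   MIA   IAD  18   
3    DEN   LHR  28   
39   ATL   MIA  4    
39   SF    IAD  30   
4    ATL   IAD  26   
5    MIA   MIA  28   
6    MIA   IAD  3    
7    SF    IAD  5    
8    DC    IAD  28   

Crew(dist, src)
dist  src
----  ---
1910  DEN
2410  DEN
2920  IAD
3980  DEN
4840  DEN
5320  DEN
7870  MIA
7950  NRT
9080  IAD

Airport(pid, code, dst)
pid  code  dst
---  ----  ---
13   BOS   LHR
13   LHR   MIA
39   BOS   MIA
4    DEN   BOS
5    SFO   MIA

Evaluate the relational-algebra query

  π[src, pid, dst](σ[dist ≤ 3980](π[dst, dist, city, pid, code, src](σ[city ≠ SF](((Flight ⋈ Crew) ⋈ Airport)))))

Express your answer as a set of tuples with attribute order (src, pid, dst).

{(DEN, 13, LHR), (DEN, 13, MIA), (IAD, 4, BOS)}

Flight ⋈ Crew (natural join on src): {(13, MIA, DEN, 5, 1910), (13, MIA, DEN, 5, 2410), (13, MIA, DEN, 5, 3980), (13, MIA, DEN, 5, 4840), (13, MIA, DEN, 5, 5320), (25, MIA, IAD, 18, 2920), (25, MIA, IAD, 18, 9080), (39, ATL, MIA, 4, 7870), (39, SF, IAD, 30, 2920), (39, SF, IAD, 30, 9080), (4, ATL, IAD, 26, 2920), (4, ATL, IAD, 26, 9080), (5, MIA, MIA, 28, 7870), (6, MIA, IAD, 3, 2920), (6, MIA, IAD, 3, 9080), (7, SF, IAD, 5, 2920), (7, SF, IAD, 5, 9080), (8, DC, IAD, 28, 2920), (8, DC, IAD, 28, 9080)}
(Flight ⋈ Crew) ⋈ Airport (natural join on pid): {(13, MIA, DEN, 5, 1910, BOS, LHR), (13, MIA, DEN, 5, 1910, LHR, MIA), (13, MIA, DEN, 5, 2410, BOS, LHR), (13, MIA, DEN, 5, 2410, LHR, MIA), (13, MIA, DEN, 5, 3980, BOS, LHR), (13, MIA, DEN, 5, 3980, LHR, MIA), (13, MIA, DEN, 5, 4840, BOS, LHR), (13, MIA, DEN, 5, 4840, LHR, MIA), (13, MIA, DEN, 5, 5320, BOS, LHR), (13, MIA, DEN, 5, 5320, LHR, MIA), (39, ATL, MIA, 4, 7870, BOS, MIA), (39, SF, IAD, 30, 2920, BOS, MIA), (39, SF, IAD, 30, 9080, BOS, MIA), (4, ATL, IAD, 26, 2920, DEN, BOS), (4, ATL, IAD, 26, 9080, DEN, BOS), (5, MIA, MIA, 28, 7870, SFO, MIA)}
Filtering on city ≠ SF leaves {(13, MIA, DEN, 5, 1910, BOS, LHR), (13, MIA, DEN, 5, 1910, LHR, MIA), (13, MIA, DEN, 5, 2410, BOS, LHR), (13, MIA, DEN, 5, 2410, LHR, MIA), (13, MIA, DEN, 5, 3980, BOS, LHR), (13, MIA, DEN, 5, 3980, LHR, MIA), (13, MIA, DEN, 5, 4840, BOS, LHR), (13, MIA, DEN, 5, 4840, LHR, MIA), (13, MIA, DEN, 5, 5320, BOS, LHR), (13, MIA, DEN, 5, 5320, LHR, MIA), (39, ATL, MIA, 4, 7870, BOS, MIA), (4, ATL, IAD, 26, 2920, DEN, BOS), (4, ATL, IAD, 26, 9080, DEN, BOS), (5, MIA, MIA, 28, 7870, SFO, MIA)}.
Projecting to dst, dist, city, pid, code, src: {(BOS, 2920, ATL, 4, DEN, IAD), (BOS, 9080, ATL, 4, DEN, IAD), (LHR, 1910, MIA, 13, BOS, DEN), (LHR, 2410, MIA, 13, BOS, DEN), (LHR, 3980, MIA, 13, BOS, DEN), (LHR, 4840, MIA, 13, BOS, DEN), (LHR, 5320, MIA, 13, BOS, DEN), (MIA, 1910, MIA, 13, LHR, DEN), (MIA, 2410, MIA, 13, LHR, DEN), (MIA, 3980, MIA, 13, LHR, DEN), (MIA, 4840, MIA, 13, LHR, DEN), (MIA, 5320, MIA, 13, LHR, DEN), (MIA, 7870, ATL, 39, BOS, MIA), (MIA, 7870, MIA, 5, SFO, MIA)}
Filtering on dist ≤ 3980 leaves {(BOS, 2920, ATL, 4, DEN, IAD), (LHR, 1910, MIA, 13, BOS, DEN), (LHR, 2410, MIA, 13, BOS, DEN), (LHR, 3980, MIA, 13, BOS, DEN), (MIA, 1910, MIA, 13, LHR, DEN), (MIA, 2410, MIA, 13, LHR, DEN), (MIA, 3980, MIA, 13, LHR, DEN)}.
Projecting to src, pid, dst (4 duplicate(s) eliminated): {(DEN, 13, LHR), (DEN, 13, MIA), (IAD, 4, BOS)}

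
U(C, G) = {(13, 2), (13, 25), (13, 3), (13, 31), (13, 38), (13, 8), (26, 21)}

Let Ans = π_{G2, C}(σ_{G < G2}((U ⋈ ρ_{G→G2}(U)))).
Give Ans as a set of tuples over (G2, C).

ρ[G→G2]: schema becomes (C, G2); tuples unchanged.
U ⋈ ρ_{G→G2}(U) (natural join on C): {(13, 2, 2), (13, 2, 25), (13, 2, 3), (13, 2, 31), (13, 2, 38), (13, 2, 8), (13, 25, 2), (13, 25, 25), (13, 25, 3), (13, 25, 31), (13, 25, 38), (13, 25, 8), (13, 3, 2), (13, 3, 25), (13, 3, 3), (13, 3, 31), (13, 3, 38), (13, 3, 8), (13, 31, 2), (13, 31, 25), (13, 31, 3), (13, 31, 31), (13, 31, 38), (13, 31, 8), (13, 38, 2), (13, 38, 25), (13, 38, 3), (13, 38, 31), (13, 38, 38), (13, 38, 8), (13, 8, 2), (13, 8, 25), (13, 8, 3), (13, 8, 31), (13, 8, 38), (13, 8, 8), (26, 21, 21)}
σ[G < G2]: keep tuples satisfying G < G2 → {(13, 2, 25), (13, 2, 3), (13, 2, 31), (13, 2, 38), (13, 2, 8), (13, 25, 31), (13, 25, 38), (13, 3, 25), (13, 3, 31), (13, 3, 38), (13, 3, 8), (13, 31, 38), (13, 8, 25), (13, 8, 31), (13, 8, 38)}
Keep only column(s) G2, C (10 duplicate(s) eliminated): {(25, 13), (3, 13), (31, 13), (38, 13), (8, 13)}

{(25, 13), (3, 13), (31, 13), (38, 13), (8, 13)}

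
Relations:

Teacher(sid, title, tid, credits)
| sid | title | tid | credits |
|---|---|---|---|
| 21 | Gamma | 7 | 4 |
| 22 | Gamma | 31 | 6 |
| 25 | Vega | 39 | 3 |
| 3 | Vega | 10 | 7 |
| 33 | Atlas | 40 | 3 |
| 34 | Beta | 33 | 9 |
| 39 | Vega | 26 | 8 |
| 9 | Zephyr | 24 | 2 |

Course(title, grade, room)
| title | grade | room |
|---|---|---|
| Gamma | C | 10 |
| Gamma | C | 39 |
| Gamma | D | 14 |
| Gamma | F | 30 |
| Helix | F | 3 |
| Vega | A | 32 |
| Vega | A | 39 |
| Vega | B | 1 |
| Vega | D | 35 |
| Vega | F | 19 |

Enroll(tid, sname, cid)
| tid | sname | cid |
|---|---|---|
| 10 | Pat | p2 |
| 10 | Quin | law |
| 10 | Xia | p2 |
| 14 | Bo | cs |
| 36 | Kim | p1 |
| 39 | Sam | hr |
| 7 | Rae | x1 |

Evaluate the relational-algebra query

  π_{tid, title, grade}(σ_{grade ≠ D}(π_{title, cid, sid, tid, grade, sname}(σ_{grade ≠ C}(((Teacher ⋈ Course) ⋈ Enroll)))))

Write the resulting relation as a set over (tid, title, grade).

Natural join on title: {(21, Gamma, 7, 4, C, 10), (21, Gamma, 7, 4, C, 39), (21, Gamma, 7, 4, D, 14), (21, Gamma, 7, 4, F, 30), (22, Gamma, 31, 6, C, 10), (22, Gamma, 31, 6, C, 39), (22, Gamma, 31, 6, D, 14), (22, Gamma, 31, 6, F, 30), (25, Vega, 39, 3, A, 32), (25, Vega, 39, 3, A, 39), (25, Vega, 39, 3, B, 1), (25, Vega, 39, 3, D, 35), (25, Vega, 39, 3, F, 19), (3, Vega, 10, 7, A, 32), (3, Vega, 10, 7, A, 39), (3, Vega, 10, 7, B, 1), (3, Vega, 10, 7, D, 35), (3, Vega, 10, 7, F, 19), (39, Vega, 26, 8, A, 32), (39, Vega, 26, 8, A, 39), (39, Vega, 26, 8, B, 1), (39, Vega, 26, 8, D, 35), (39, Vega, 26, 8, F, 19)}
Natural join on tid: {(21, Gamma, 7, 4, C, 10, Rae, x1), (21, Gamma, 7, 4, C, 39, Rae, x1), (21, Gamma, 7, 4, D, 14, Rae, x1), (21, Gamma, 7, 4, F, 30, Rae, x1), (25, Vega, 39, 3, A, 32, Sam, hr), (25, Vega, 39, 3, A, 39, Sam, hr), (25, Vega, 39, 3, B, 1, Sam, hr), (25, Vega, 39, 3, D, 35, Sam, hr), (25, Vega, 39, 3, F, 19, Sam, hr), (3, Vega, 10, 7, A, 32, Pat, p2), (3, Vega, 10, 7, A, 32, Quin, law), (3, Vega, 10, 7, A, 32, Xia, p2), (3, Vega, 10, 7, A, 39, Pat, p2), (3, Vega, 10, 7, A, 39, Quin, law), (3, Vega, 10, 7, A, 39, Xia, p2), (3, Vega, 10, 7, B, 1, Pat, p2), (3, Vega, 10, 7, B, 1, Quin, law), (3, Vega, 10, 7, B, 1, Xia, p2), (3, Vega, 10, 7, D, 35, Pat, p2), (3, Vega, 10, 7, D, 35, Quin, law), (3, Vega, 10, 7, D, 35, Xia, p2), (3, Vega, 10, 7, F, 19, Pat, p2), (3, Vega, 10, 7, F, 19, Quin, law), (3, Vega, 10, 7, F, 19, Xia, p2)}
Filtering on grade ≠ C leaves {(21, Gamma, 7, 4, D, 14, Rae, x1), (21, Gamma, 7, 4, F, 30, Rae, x1), (25, Vega, 39, 3, A, 32, Sam, hr), (25, Vega, 39, 3, A, 39, Sam, hr), (25, Vega, 39, 3, B, 1, Sam, hr), (25, Vega, 39, 3, D, 35, Sam, hr), (25, Vega, 39, 3, F, 19, Sam, hr), (3, Vega, 10, 7, A, 32, Pat, p2), (3, Vega, 10, 7, A, 32, Quin, law), (3, Vega, 10, 7, A, 32, Xia, p2), (3, Vega, 10, 7, A, 39, Pat, p2), (3, Vega, 10, 7, A, 39, Quin, law), (3, Vega, 10, 7, A, 39, Xia, p2), (3, Vega, 10, 7, B, 1, Pat, p2), (3, Vega, 10, 7, B, 1, Quin, law), (3, Vega, 10, 7, B, 1, Xia, p2), (3, Vega, 10, 7, D, 35, Pat, p2), (3, Vega, 10, 7, D, 35, Quin, law), (3, Vega, 10, 7, D, 35, Xia, p2), (3, Vega, 10, 7, F, 19, Pat, p2), (3, Vega, 10, 7, F, 19, Quin, law), (3, Vega, 10, 7, F, 19, Xia, p2)}.
Projecting to title, cid, sid, tid, grade, sname (4 duplicate(s) eliminated): {(Gamma, x1, 21, 7, D, Rae), (Gamma, x1, 21, 7, F, Rae), (Vega, hr, 25, 39, A, Sam), (Vega, hr, 25, 39, B, Sam), (Vega, hr, 25, 39, D, Sam), (Vega, hr, 25, 39, F, Sam), (Vega, law, 3, 10, A, Quin), (Vega, law, 3, 10, B, Quin), (Vega, law, 3, 10, D, Quin), (Vega, law, 3, 10, F, Quin), (Vega, p2, 3, 10, A, Pat), (Vega, p2, 3, 10, A, Xia), (Vega, p2, 3, 10, B, Pat), (Vega, p2, 3, 10, B, Xia), (Vega, p2, 3, 10, D, Pat), (Vega, p2, 3, 10, D, Xia), (Vega, p2, 3, 10, F, Pat), (Vega, p2, 3, 10, F, Xia)}
Filtering on grade ≠ D leaves {(Gamma, x1, 21, 7, F, Rae), (Vega, hr, 25, 39, A, Sam), (Vega, hr, 25, 39, B, Sam), (Vega, hr, 25, 39, F, Sam), (Vega, law, 3, 10, A, Quin), (Vega, law, 3, 10, B, Quin), (Vega, law, 3, 10, F, Quin), (Vega, p2, 3, 10, A, Pat), (Vega, p2, 3, 10, A, Xia), (Vega, p2, 3, 10, B, Pat), (Vega, p2, 3, 10, B, Xia), (Vega, p2, 3, 10, F, Pat), (Vega, p2, 3, 10, F, Xia)}.
Projecting to tid, title, grade (6 duplicate(s) eliminated): {(10, Vega, A), (10, Vega, B), (10, Vega, F), (39, Vega, A), (39, Vega, B), (39, Vega, F), (7, Gamma, F)}

{(10, Vega, A), (10, Vega, B), (10, Vega, F), (39, Vega, A), (39, Vega, B), (39, Vega, F), (7, Gamma, F)}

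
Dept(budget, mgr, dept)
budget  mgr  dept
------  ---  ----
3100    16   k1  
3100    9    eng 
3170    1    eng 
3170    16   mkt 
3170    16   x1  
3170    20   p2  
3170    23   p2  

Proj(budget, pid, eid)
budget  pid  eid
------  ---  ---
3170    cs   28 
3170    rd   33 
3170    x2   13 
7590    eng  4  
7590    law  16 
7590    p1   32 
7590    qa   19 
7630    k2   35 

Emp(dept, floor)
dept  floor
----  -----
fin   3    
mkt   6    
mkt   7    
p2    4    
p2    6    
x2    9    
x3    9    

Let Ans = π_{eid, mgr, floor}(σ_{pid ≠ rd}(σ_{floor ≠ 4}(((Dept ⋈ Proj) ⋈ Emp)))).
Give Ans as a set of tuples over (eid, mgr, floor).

Joining Dept and Proj on budget yields {(3170, 1, eng, cs, 28), (3170, 1, eng, rd, 33), (3170, 1, eng, x2, 13), (3170, 16, mkt, cs, 28), (3170, 16, mkt, rd, 33), (3170, 16, mkt, x2, 13), (3170, 16, x1, cs, 28), (3170, 16, x1, rd, 33), (3170, 16, x1, x2, 13), (3170, 20, p2, cs, 28), (3170, 20, p2, rd, 33), (3170, 20, p2, x2, 13), (3170, 23, p2, cs, 28), (3170, 23, p2, rd, 33), (3170, 23, p2, x2, 13)}.
Joining (Dept ⋈ Proj) and Emp on dept yields {(3170, 16, mkt, cs, 28, 6), (3170, 16, mkt, cs, 28, 7), (3170, 16, mkt, rd, 33, 6), (3170, 16, mkt, rd, 33, 7), (3170, 16, mkt, x2, 13, 6), (3170, 16, mkt, x2, 13, 7), (3170, 20, p2, cs, 28, 4), (3170, 20, p2, cs, 28, 6), (3170, 20, p2, rd, 33, 4), (3170, 20, p2, rd, 33, 6), (3170, 20, p2, x2, 13, 4), (3170, 20, p2, x2, 13, 6), (3170, 23, p2, cs, 28, 4), (3170, 23, p2, cs, 28, 6), (3170, 23, p2, rd, 33, 4), (3170, 23, p2, rd, 33, 6), (3170, 23, p2, x2, 13, 4), (3170, 23, p2, x2, 13, 6)}.
Filtering on floor ≠ 4 leaves {(3170, 16, mkt, cs, 28, 6), (3170, 16, mkt, cs, 28, 7), (3170, 16, mkt, rd, 33, 6), (3170, 16, mkt, rd, 33, 7), (3170, 16, mkt, x2, 13, 6), (3170, 16, mkt, x2, 13, 7), (3170, 20, p2, cs, 28, 6), (3170, 20, p2, rd, 33, 6), (3170, 20, p2, x2, 13, 6), (3170, 23, p2, cs, 28, 6), (3170, 23, p2, rd, 33, 6), (3170, 23, p2, x2, 13, 6)}.
Filtering on pid ≠ rd leaves {(3170, 16, mkt, cs, 28, 6), (3170, 16, mkt, cs, 28, 7), (3170, 16, mkt, x2, 13, 6), (3170, 16, mkt, x2, 13, 7), (3170, 20, p2, cs, 28, 6), (3170, 20, p2, x2, 13, 6), (3170, 23, p2, cs, 28, 6), (3170, 23, p2, x2, 13, 6)}.
Projecting to eid, mgr, floor: {(13, 16, 6), (13, 16, 7), (13, 20, 6), (13, 23, 6), (28, 16, 6), (28, 16, 7), (28, 20, 6), (28, 23, 6)}

{(13, 16, 6), (13, 16, 7), (13, 20, 6), (13, 23, 6), (28, 16, 6), (28, 16, 7), (28, 20, 6), (28, 23, 6)}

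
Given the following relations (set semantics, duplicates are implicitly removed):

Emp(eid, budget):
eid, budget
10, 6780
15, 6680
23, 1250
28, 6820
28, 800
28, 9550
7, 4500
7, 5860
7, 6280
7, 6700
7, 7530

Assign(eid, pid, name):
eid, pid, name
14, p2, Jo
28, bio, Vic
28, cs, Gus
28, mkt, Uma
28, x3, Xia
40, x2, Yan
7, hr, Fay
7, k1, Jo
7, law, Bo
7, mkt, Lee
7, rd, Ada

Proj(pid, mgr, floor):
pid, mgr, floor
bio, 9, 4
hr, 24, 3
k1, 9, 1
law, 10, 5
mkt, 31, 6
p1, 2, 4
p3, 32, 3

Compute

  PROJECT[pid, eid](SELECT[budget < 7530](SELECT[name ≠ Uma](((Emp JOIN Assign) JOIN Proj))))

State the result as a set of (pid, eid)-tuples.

Natural join on eid: {(28, 6820, bio, Vic), (28, 6820, cs, Gus), (28, 6820, mkt, Uma), (28, 6820, x3, Xia), (28, 800, bio, Vic), (28, 800, cs, Gus), (28, 800, mkt, Uma), (28, 800, x3, Xia), (28, 9550, bio, Vic), (28, 9550, cs, Gus), (28, 9550, mkt, Uma), (28, 9550, x3, Xia), (7, 4500, hr, Fay), (7, 4500, k1, Jo), (7, 4500, law, Bo), (7, 4500, mkt, Lee), (7, 4500, rd, Ada), (7, 5860, hr, Fay), (7, 5860, k1, Jo), (7, 5860, law, Bo), (7, 5860, mkt, Lee), (7, 5860, rd, Ada), (7, 6280, hr, Fay), (7, 6280, k1, Jo), (7, 6280, law, Bo), (7, 6280, mkt, Lee), (7, 6280, rd, Ada), (7, 6700, hr, Fay), (7, 6700, k1, Jo), (7, 6700, law, Bo), (7, 6700, mkt, Lee), (7, 6700, rd, Ada), (7, 7530, hr, Fay), (7, 7530, k1, Jo), (7, 7530, law, Bo), (7, 7530, mkt, Lee), (7, 7530, rd, Ada)}
Natural join on pid: {(28, 6820, bio, Vic, 9, 4), (28, 6820, mkt, Uma, 31, 6), (28, 800, bio, Vic, 9, 4), (28, 800, mkt, Uma, 31, 6), (28, 9550, bio, Vic, 9, 4), (28, 9550, mkt, Uma, 31, 6), (7, 4500, hr, Fay, 24, 3), (7, 4500, k1, Jo, 9, 1), (7, 4500, law, Bo, 10, 5), (7, 4500, mkt, Lee, 31, 6), (7, 5860, hr, Fay, 24, 3), (7, 5860, k1, Jo, 9, 1), (7, 5860, law, Bo, 10, 5), (7, 5860, mkt, Lee, 31, 6), (7, 6280, hr, Fay, 24, 3), (7, 6280, k1, Jo, 9, 1), (7, 6280, law, Bo, 10, 5), (7, 6280, mkt, Lee, 31, 6), (7, 6700, hr, Fay, 24, 3), (7, 6700, k1, Jo, 9, 1), (7, 6700, law, Bo, 10, 5), (7, 6700, mkt, Lee, 31, 6), (7, 7530, hr, Fay, 24, 3), (7, 7530, k1, Jo, 9, 1), (7, 7530, law, Bo, 10, 5), (7, 7530, mkt, Lee, 31, 6)}
Filtering on name ≠ Uma leaves {(28, 6820, bio, Vic, 9, 4), (28, 800, bio, Vic, 9, 4), (28, 9550, bio, Vic, 9, 4), (7, 4500, hr, Fay, 24, 3), (7, 4500, k1, Jo, 9, 1), (7, 4500, law, Bo, 10, 5), (7, 4500, mkt, Lee, 31, 6), (7, 5860, hr, Fay, 24, 3), (7, 5860, k1, Jo, 9, 1), (7, 5860, law, Bo, 10, 5), (7, 5860, mkt, Lee, 31, 6), (7, 6280, hr, Fay, 24, 3), (7, 6280, k1, Jo, 9, 1), (7, 6280, law, Bo, 10, 5), (7, 6280, mkt, Lee, 31, 6), (7, 6700, hr, Fay, 24, 3), (7, 6700, k1, Jo, 9, 1), (7, 6700, law, Bo, 10, 5), (7, 6700, mkt, Lee, 31, 6), (7, 7530, hr, Fay, 24, 3), (7, 7530, k1, Jo, 9, 1), (7, 7530, law, Bo, 10, 5), (7, 7530, mkt, Lee, 31, 6)}.
Filtering on budget < 7530 leaves {(28, 6820, bio, Vic, 9, 4), (28, 800, bio, Vic, 9, 4), (7, 4500, hr, Fay, 24, 3), (7, 4500, k1, Jo, 9, 1), (7, 4500, law, Bo, 10, 5), (7, 4500, mkt, Lee, 31, 6), (7, 5860, hr, Fay, 24, 3), (7, 5860, k1, Jo, 9, 1), (7, 5860, law, Bo, 10, 5), (7, 5860, mkt, Lee, 31, 6), (7, 6280, hr, Fay, 24, 3), (7, 6280, k1, Jo, 9, 1), (7, 6280, law, Bo, 10, 5), (7, 6280, mkt, Lee, 31, 6), (7, 6700, hr, Fay, 24, 3), (7, 6700, k1, Jo, 9, 1), (7, 6700, law, Bo, 10, 5), (7, 6700, mkt, Lee, 31, 6)}.
Keep only column(s) pid, eid (13 duplicate(s) eliminated): {(bio, 28), (hr, 7), (k1, 7), (law, 7), (mkt, 7)}

{(bio, 28), (hr, 7), (k1, 7), (law, 7), (mkt, 7)}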